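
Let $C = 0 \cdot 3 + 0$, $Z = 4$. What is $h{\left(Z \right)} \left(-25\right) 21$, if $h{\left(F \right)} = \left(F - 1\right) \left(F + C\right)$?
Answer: $-6300$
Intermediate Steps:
$C = 0$ ($C = 0 + 0 = 0$)
$h{\left(F \right)} = F \left(-1 + F\right)$ ($h{\left(F \right)} = \left(F - 1\right) \left(F + 0\right) = \left(-1 + F\right) F = F \left(-1 + F\right)$)
$h{\left(Z \right)} \left(-25\right) 21 = 4 \left(-1 + 4\right) \left(-25\right) 21 = 4 \cdot 3 \left(-25\right) 21 = 12 \left(-25\right) 21 = \left(-300\right) 21 = -6300$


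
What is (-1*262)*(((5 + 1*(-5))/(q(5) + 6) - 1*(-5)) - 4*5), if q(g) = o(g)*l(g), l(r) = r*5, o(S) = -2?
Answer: 3930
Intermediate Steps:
l(r) = 5*r
q(g) = -10*g
(-1*262)*(((5 + 1*(-5))/(q(5) + 6) - 1*(-5)) - 4*5) = (-1*262)*(((5 + 1*(-5))/(-10*5 + 6) - 1*(-5)) - 4*5) = -262*(((5 - 5)/(-50 + 6) + 5) - 20) = -262*((0/(-44) + 5) - 20) = -262*((0*(-1/44) + 5) - 20) = -262*((0 + 5) - 20) = -262*(5 - 20) = -262*(-15) = 3930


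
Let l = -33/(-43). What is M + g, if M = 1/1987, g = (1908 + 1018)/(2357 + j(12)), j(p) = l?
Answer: 6581625/5301316 ≈ 1.2415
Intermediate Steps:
l = 33/43 (l = -33*(-1/43) = 33/43 ≈ 0.76744)
j(p) = 33/43
g = 3311/2668 (g = (1908 + 1018)/(2357 + 33/43) = 2926/(101384/43) = 2926*(43/101384) = 3311/2668 ≈ 1.2410)
M = 1/1987 ≈ 0.00050327
M + g = 1/1987 + 3311/2668 = 6581625/5301316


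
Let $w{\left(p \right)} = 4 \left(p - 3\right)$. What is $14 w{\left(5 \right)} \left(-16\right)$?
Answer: $-1792$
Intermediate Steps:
$w{\left(p \right)} = -12 + 4 p$ ($w{\left(p \right)} = 4 \left(-3 + p\right) = -12 + 4 p$)
$14 w{\left(5 \right)} \left(-16\right) = 14 \left(-12 + 4 \cdot 5\right) \left(-16\right) = 14 \left(-12 + 20\right) \left(-16\right) = 14 \cdot 8 \left(-16\right) = 112 \left(-16\right) = -1792$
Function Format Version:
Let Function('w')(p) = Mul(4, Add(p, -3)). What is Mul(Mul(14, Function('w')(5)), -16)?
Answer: -1792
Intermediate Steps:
Function('w')(p) = Add(-12, Mul(4, p)) (Function('w')(p) = Mul(4, Add(-3, p)) = Add(-12, Mul(4, p)))
Mul(Mul(14, Function('w')(5)), -16) = Mul(Mul(14, Add(-12, Mul(4, 5))), -16) = Mul(Mul(14, Add(-12, 20)), -16) = Mul(Mul(14, 8), -16) = Mul(112, -16) = -1792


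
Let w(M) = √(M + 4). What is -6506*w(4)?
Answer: -13012*√2 ≈ -18402.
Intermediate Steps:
w(M) = √(4 + M)
-6506*w(4) = -6506*√(4 + 4) = -13012*√2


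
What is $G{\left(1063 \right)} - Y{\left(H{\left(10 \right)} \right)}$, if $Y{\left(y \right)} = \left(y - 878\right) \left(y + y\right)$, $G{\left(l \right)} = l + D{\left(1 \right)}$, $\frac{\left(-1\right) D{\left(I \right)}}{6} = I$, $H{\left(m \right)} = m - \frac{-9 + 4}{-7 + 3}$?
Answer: $\frac{130151}{8} \approx 16269.0$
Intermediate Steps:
$H{\left(m \right)} = - \frac{5}{4} + m$ ($H{\left(m \right)} = m - - \frac{5}{-4} = m - \left(-5\right) \left(- \frac{1}{4}\right) = m - \frac{5}{4} = - \frac{5}{4} + m$)
$D{\left(I \right)} = - 6 I$
$G{\left(l \right)} = -6 + l$ ($G{\left(l \right)} = l - 6 = -6 + l$)
$Y{\left(y \right)} = 2 y \left(-878 + y\right)$ ($Y{\left(y \right)} = \left(-878 + y\right) 2 y = 2 y \left(-878 + y\right)$)
$G{\left(1063 \right)} - Y{\left(H{\left(10 \right)} \right)} = \left(-6 + 1063\right) - 2 \left(- \frac{5}{4} + 10\right) \left(-878 + \left(- \frac{5}{4} + 10\right)\right) = 1057 - 2 \cdot \frac{35}{4} \left(-878 + \frac{35}{4}\right) = 1057 - 2 \cdot \frac{35}{4} \left(- \frac{3477}{4}\right) = 1057 - - \frac{121695}{8} = 1057 + \frac{121695}{8} = \frac{130151}{8}$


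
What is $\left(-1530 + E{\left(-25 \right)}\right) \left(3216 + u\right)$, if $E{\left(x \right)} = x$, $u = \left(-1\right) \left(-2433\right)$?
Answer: $-8784195$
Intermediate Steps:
$u = 2433$
$\left(-1530 + E{\left(-25 \right)}\right) \left(3216 + u\right) = \left(-1530 - 25\right) \left(3216 + 2433\right) = \left(-1555\right) 5649 = -8784195$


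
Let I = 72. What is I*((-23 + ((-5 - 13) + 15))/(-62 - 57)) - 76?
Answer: -7172/119 ≈ -60.269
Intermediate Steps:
I*((-23 + ((-5 - 13) + 15))/(-62 - 57)) - 76 = 72*((-23 + ((-5 - 13) + 15))/(-62 - 57)) - 76 = 72*((-23 + (-18 + 15))/(-119)) - 76 = 72*((-23 - 3)*(-1/119)) - 76 = 72*(-26*(-1/119)) - 76 = 72*(26/119) - 76 = 1872/119 - 76 = -7172/119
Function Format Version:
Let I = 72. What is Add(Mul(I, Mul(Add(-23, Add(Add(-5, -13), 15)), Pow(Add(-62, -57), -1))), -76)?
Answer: Rational(-7172, 119) ≈ -60.269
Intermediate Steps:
Add(Mul(I, Mul(Add(-23, Add(Add(-5, -13), 15)), Pow(Add(-62, -57), -1))), -76) = Add(Mul(72, Mul(Add(-23, Add(Add(-5, -13), 15)), Pow(Add(-62, -57), -1))), -76) = Add(Mul(72, Mul(Add(-23, Add(-18, 15)), Pow(-119, -1))), -76) = Add(Mul(72, Mul(Add(-23, -3), Rational(-1, 119))), -76) = Add(Mul(72, Mul(-26, Rational(-1, 119))), -76) = Add(Mul(72, Rational(26, 119)), -76) = Add(Rational(1872, 119), -76) = Rational(-7172, 119)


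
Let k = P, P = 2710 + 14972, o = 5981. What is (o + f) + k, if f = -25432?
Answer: -1769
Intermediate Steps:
P = 17682
k = 17682
(o + f) + k = (5981 - 25432) + 17682 = -19451 + 17682 = -1769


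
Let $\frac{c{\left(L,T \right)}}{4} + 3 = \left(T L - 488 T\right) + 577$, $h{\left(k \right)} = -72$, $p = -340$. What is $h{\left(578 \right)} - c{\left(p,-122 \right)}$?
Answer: $-406432$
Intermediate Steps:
$c{\left(L,T \right)} = 2296 - 1952 T + 4 L T$ ($c{\left(L,T \right)} = -12 + 4 \left(\left(T L - 488 T\right) + 577\right) = -12 + 4 \left(\left(L T - 488 T\right) + 577\right) = -12 + 4 \left(\left(- 488 T + L T\right) + 577\right) = -12 + 4 \left(577 - 488 T + L T\right) = -12 + \left(2308 - 1952 T + 4 L T\right) = 2296 - 1952 T + 4 L T$)
$h{\left(578 \right)} - c{\left(p,-122 \right)} = -72 - \left(2296 - -238144 + 4 \left(-340\right) \left(-122\right)\right) = -72 - \left(2296 + 238144 + 165920\right) = -72 - 406360 = -406432$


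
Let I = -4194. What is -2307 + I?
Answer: -6501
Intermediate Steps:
-2307 + I = -2307 - 4194 = -6501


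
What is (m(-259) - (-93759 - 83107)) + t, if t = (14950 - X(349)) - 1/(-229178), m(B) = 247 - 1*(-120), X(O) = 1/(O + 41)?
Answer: 4294301211268/22344855 ≈ 1.9218e+5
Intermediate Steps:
X(O) = 1/(41 + O)
m(B) = 367 (m(B) = 247 + 120 = 367)
t = 334055525053/22344855 (t = (14950 - 1/(41 + 349)) - 1/(-229178) = (14950 - 1/390) - 1*(-1/229178) = (14950 - 1*1/390) + 1/229178 = (14950 - 1/390) + 1/229178 = 5830499/390 + 1/229178 = 334055525053/22344855 ≈ 14950.)
(m(-259) - (-93759 - 83107)) + t = (367 - (-93759 - 83107)) + 334055525053/22344855 = (367 - 1*(-176866)) + 334055525053/22344855 = (367 + 176866) + 334055525053/22344855 = 177233 + 334055525053/22344855 = 4294301211268/22344855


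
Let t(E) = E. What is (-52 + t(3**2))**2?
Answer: 1849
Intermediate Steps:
(-52 + t(3**2))**2 = (-52 + 3**2)**2 = (-52 + 9)**2 = (-43)**2 = 1849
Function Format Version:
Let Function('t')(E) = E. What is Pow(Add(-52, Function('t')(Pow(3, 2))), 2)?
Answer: 1849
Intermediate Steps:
Pow(Add(-52, Function('t')(Pow(3, 2))), 2) = Pow(Add(-52, Pow(3, 2)), 2) = Pow(Add(-52, 9), 2) = Pow(-43, 2) = 1849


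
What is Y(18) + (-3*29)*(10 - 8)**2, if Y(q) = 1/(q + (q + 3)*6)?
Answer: -50111/144 ≈ -347.99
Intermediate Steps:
Y(q) = 1/(18 + 7*q) (Y(q) = 1/(q + (3 + q)*6) = 1/(q + (18 + 6*q)) = 1/(18 + 7*q))
Y(18) + (-3*29)*(10 - 8)**2 = 1/(18 + 7*18) + (-3*29)*(10 - 8)**2 = 1/(18 + 126) - 87*2**2 = 1/144 - 87*4 = 1/144 - 348 = -50111/144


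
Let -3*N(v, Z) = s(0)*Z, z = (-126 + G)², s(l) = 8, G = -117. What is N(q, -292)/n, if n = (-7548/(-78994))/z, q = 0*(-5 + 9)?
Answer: 302675306256/629 ≈ 4.8120e+8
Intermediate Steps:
q = 0 (q = 0*4 = 0)
z = 59049 (z = (-126 - 117)² = (-243)² = 59049)
N(v, Z) = -8*Z/3
n = 1258/777419451 (n = -7548/(-78994)/59049 = -7548*(-1/78994)*(1/59049) = (3774/39497)*(1/59049) = 1258/777419451 ≈ 1.6182e-6)
N(q, -292)/n = (-8/3*(-292))/(1258/777419451) = (2336/3)*(777419451/1258) = 302675306256/629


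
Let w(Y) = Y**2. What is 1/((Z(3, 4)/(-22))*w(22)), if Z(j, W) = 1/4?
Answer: -2/11 ≈ -0.18182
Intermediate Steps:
Z(j, W) = 1/4 (Z(j, W) = 1*(1/4) = 1/4)
1/((Z(3, 4)/(-22))*w(22)) = 1/(((1/4)/(-22))*22**2) = 1/(((1/4)*(-1/22))*484) = 1/(-1/88*484) = 1/(-11/2) = -2/11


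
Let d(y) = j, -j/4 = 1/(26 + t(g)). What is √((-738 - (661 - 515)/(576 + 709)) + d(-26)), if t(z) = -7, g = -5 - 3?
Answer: 2*I*√110027320590/24415 ≈ 27.172*I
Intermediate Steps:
g = -8
j = -4/19 (j = -4/(26 - 7) = -4/19 ≈ -0.21053)
d(y) = -4/19
√((-738 - (661 - 515)/(576 + 709)) + d(-26)) = √((-738 - (661 - 515)/(576 + 709)) - 4/19) = √((-738 - 146/1285) - 4/19) = √(-948476/1285 - 4/19) = √(-18026184/24415) = 2*I*√110027320590/24415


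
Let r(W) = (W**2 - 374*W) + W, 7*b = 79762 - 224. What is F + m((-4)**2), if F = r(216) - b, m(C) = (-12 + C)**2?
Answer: -316810/7 ≈ -45259.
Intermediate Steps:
b = 79538/7 (b = (79762 - 224)/7 = (1/7)*79538 = 79538/7 ≈ 11363.)
r(W) = W**2 - 373*W
F = -316922/7 (F = 216*(-373 + 216) - 1*79538/7 = 216*(-157) - 79538/7 = -33912 - 79538/7 = -316922/7 ≈ -45275.)
F + m((-4)**2) = -316922/7 + (-12 + (-4)**2)**2 = -316922/7 + (-12 + 16)**2 = -316922/7 + 4**2 = -316922/7 + 16 = -316810/7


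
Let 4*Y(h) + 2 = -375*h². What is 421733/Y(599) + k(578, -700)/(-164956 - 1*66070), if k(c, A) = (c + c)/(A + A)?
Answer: -10489609094019/836894029913900 ≈ -0.012534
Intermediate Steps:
Y(h) = -½ - 375*h²/4 (Y(h) = -½ + (-375*h²)/4 = -½ - 375*h²/4)
k(c, A) = c/A (k(c, A) = (2*c)/((2*A)) = (2*c)*(1/(2*A)) = c/A)
421733/Y(599) + k(578, -700)/(-164956 - 1*66070) = 421733/(-½ - 375/4*599²) + (578/(-700))/(-164956 - 1*66070) = 421733/(-½ - 375/4*358801) + (578*(-1/700))/(-164956 - 66070) = 421733/(-½ - 134550375/4) - 289/350/(-231026) = 421733/(-134550377/4) - 289/350*(-1/231026) = 421733*(-4/134550377) + 289/80859100 = -129764/10350029 + 289/80859100 = -10489609094019/836894029913900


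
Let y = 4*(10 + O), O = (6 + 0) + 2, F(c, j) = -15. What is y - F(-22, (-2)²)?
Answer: 87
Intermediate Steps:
O = 8 (O = 6 + 2 = 8)
y = 72 (y = 4*(10 + 8) = 4*18 = 72)
y - F(-22, (-2)²) = 72 - 1*(-15) = 72 + 15 = 87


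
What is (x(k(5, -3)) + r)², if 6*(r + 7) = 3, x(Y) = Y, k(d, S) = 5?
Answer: 9/4 ≈ 2.2500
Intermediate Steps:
r = -13/2 (r = -7 + (⅙)*3 = -7 + ½ = -13/2 ≈ -6.5000)
(x(k(5, -3)) + r)² = (5 - 13/2)² = (-3/2)² = 9/4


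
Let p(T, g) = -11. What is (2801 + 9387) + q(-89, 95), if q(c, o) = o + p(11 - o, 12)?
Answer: 12272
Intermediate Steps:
q(c, o) = -11 + o (q(c, o) = o - 11 = -11 + o)
(2801 + 9387) + q(-89, 95) = (2801 + 9387) + (-11 + 95) = 12188 + 84 = 12272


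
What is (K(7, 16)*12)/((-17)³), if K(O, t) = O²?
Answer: -588/4913 ≈ -0.11968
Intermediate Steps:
(K(7, 16)*12)/((-17)³) = (7²*12)/((-17)³) = (49*12)/(-4913) = 588*(-1/4913) = -588/4913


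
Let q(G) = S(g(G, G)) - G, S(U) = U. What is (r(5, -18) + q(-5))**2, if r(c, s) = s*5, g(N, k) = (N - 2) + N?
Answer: 9409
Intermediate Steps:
g(N, k) = -2 + 2*N (g(N, k) = (-2 + N) + N = -2 + 2*N)
q(G) = -2 + G (q(G) = (-2 + 2*G) - G = -2 + G)
r(c, s) = 5*s
(r(5, -18) + q(-5))**2 = (5*(-18) + (-2 - 5))**2 = (-90 - 7)**2 = (-97)**2 = 9409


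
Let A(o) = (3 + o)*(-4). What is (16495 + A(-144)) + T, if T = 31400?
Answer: 48459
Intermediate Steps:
A(o) = -12 - 4*o
(16495 + A(-144)) + T = (16495 + (-12 - 4*(-144))) + 31400 = (16495 + (-12 + 576)) + 31400 = (16495 + 564) + 31400 = 17059 + 31400 = 48459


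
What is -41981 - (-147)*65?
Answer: -32426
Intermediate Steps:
-41981 - (-147)*65 = -41981 - 1*(-9555) = -41981 + 9555 = -32426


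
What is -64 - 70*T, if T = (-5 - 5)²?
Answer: -7064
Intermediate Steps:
T = 100 (T = (-10)² = 100)
-64 - 70*T = -64 - 70*100 = -64 - 7000 = -7064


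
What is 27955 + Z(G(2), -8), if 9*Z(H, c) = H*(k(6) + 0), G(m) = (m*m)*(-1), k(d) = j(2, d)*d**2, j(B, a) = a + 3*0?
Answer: 27859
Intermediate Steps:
j(B, a) = a (j(B, a) = a + 0 = a)
k(d) = d**3 (k(d) = d*d**2 = d**3)
G(m) = -m**2 (G(m) = m**2*(-1) = -m**2)
Z(H, c) = 24*H (Z(H, c) = (H*(6**3 + 0))/9 = (H*(216 + 0))/9 = (H*216)/9 = (216*H)/9 = 24*H)
27955 + Z(G(2), -8) = 27955 + 24*(-1*2**2) = 27955 + 24*(-1*4) = 27955 + 24*(-4) = 27955 - 96 = 27859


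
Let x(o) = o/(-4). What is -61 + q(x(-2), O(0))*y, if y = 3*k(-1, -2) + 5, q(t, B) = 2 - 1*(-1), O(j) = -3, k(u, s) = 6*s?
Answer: -154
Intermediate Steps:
x(o) = -o/4 (x(o) = o*(-1/4) = -o/4)
q(t, B) = 3 (q(t, B) = 2 + 1 = 3)
y = -31 (y = 3*(6*(-2)) + 5 = 3*(-12) + 5 = -36 + 5 = -31)
-61 + q(x(-2), O(0))*y = -61 + 3*(-31) = -61 - 93 = -154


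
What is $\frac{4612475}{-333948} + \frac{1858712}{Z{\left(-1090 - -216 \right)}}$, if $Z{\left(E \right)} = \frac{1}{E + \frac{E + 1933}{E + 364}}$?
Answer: $- \frac{2718960973357687}{1669740} \approx -1.6284 \cdot 10^{9}$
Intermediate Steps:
$Z{\left(E \right)} = \frac{1}{E + \frac{1933 + E}{364 + E}}$
$\frac{4612475}{-333948} + \frac{1858712}{Z{\left(-1090 - -216 \right)}} = \frac{4612475}{-333948} + \frac{1858712}{\frac{1}{1933 + \left(-1090 - -216\right)^{2} + 365 \left(-1090 - -216\right)} \left(364 - 874\right)} = 4612475 \left(- \frac{1}{333948}\right) + \frac{1858712}{\frac{1}{1933 + \left(-1090 + 216\right)^{2} + 365 \left(-1090 + 216\right)} \left(364 + \left(-1090 + 216\right)\right)} = - \frac{4612475}{333948} + \frac{1858712}{\frac{1}{1933 + \left(-874\right)^{2} + 365 \left(-874\right)} \left(364 - 874\right)} = - \frac{4612475}{333948} + \frac{1858712}{\frac{1}{1933 + 763876 - 319010} \left(-510\right)} = - \frac{4612475}{333948} + \frac{1858712}{\frac{1}{446799} \left(-510\right)} = - \frac{4612475}{333948} + \frac{1858712}{- \frac{170}{148933}} = - \frac{4612475}{333948} + 1858712 \left(- \frac{148933}{170}\right) = - \frac{4612475}{333948} - \frac{8141869244}{5} = - \frac{2718960973357687}{1669740}$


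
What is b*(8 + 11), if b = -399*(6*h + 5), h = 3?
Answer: -174363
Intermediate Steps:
b = -9177 (b = -399*(6*3 + 5) = -399*(18 + 5) = -399*23 = -9177)
b*(8 + 11) = -9177*(8 + 11) = -9177*19 = -174363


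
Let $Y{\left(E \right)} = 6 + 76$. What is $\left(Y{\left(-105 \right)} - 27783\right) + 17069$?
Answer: $-10632$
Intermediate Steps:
$Y{\left(E \right)} = 82$
$\left(Y{\left(-105 \right)} - 27783\right) + 17069 = \left(82 - 27783\right) + 17069 = -27701 + 17069 = -10632$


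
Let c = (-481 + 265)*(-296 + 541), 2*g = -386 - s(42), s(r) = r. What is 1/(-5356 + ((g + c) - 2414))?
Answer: -1/60904 ≈ -1.6419e-5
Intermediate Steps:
g = -214 (g = (-386 - 1*42)/2 = (-386 - 42)/2 = (½)*(-428) = -214)
c = -52920 (c = -216*245 = -52920)
1/(-5356 + ((g + c) - 2414)) = 1/(-5356 + ((-214 - 52920) - 2414)) = 1/(-5356 + (-53134 - 2414)) = 1/(-5356 - 55548) = 1/(-60904) = -1/60904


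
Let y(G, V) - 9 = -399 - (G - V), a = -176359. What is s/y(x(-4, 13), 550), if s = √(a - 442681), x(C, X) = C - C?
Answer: I*√38690/40 ≈ 4.9174*I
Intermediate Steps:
x(C, X) = 0
y(G, V) = -390 + V - G (y(G, V) = 9 + (-399 - (G - V)) = 9 + (-399 + (V - G)) = 9 + (-399 + V - G) = -390 + V - G)
s = 4*I*√38690 (s = √(-176359 - 442681) = √(-619040) = 4*I*√38690 ≈ 786.79*I)
s/y(x(-4, 13), 550) = (4*I*√38690)/(-390 + 550 - 1*0) = (4*I*√38690)/(-390 + 550 + 0) = (4*I*√38690)/160 = (4*I*√38690)*(1/160) = I*√38690/40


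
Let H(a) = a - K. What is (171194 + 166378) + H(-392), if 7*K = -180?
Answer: 2360440/7 ≈ 3.3721e+5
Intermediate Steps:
K = -180/7 (K = (1/7)*(-180) = -180/7 ≈ -25.714)
H(a) = 180/7 + a (H(a) = a - 1*(-180/7) = a + 180/7 = 180/7 + a)
(171194 + 166378) + H(-392) = (171194 + 166378) + (180/7 - 392) = 337572 - 2564/7 = 2360440/7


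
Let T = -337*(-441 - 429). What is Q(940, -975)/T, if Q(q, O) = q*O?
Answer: -30550/9773 ≈ -3.1260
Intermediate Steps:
Q(q, O) = O*q
T = 293190 (T = -337*(-870) = 293190)
Q(940, -975)/T = -975*940/293190 = -916500*1/293190 = -30550/9773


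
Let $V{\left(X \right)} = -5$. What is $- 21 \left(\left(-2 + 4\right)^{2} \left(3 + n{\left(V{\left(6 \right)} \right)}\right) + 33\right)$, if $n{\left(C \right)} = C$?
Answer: $-525$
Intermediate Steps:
$- 21 \left(\left(-2 + 4\right)^{2} \left(3 + n{\left(V{\left(6 \right)} \right)}\right) + 33\right) = - 21 \left(\left(-2 + 4\right)^{2} \left(3 - 5\right) + 33\right) = - 21 \left(2^{2} \left(-2\right) + 33\right) = - 21 \left(4 \left(-2\right) + 33\right) = - 21 \left(-8 + 33\right) = \left(-21\right) 25 = -525$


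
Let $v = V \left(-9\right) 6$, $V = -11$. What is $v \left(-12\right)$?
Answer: $-7128$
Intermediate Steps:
$v = 594$ ($v = \left(-11\right) \left(-9\right) 6 = 99 \cdot 6 = 594$)
$v \left(-12\right) = 594 \left(-12\right) = -7128$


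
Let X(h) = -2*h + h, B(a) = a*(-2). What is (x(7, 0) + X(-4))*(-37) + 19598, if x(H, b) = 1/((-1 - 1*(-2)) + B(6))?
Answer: 213987/11 ≈ 19453.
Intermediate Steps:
B(a) = -2*a
x(H, b) = -1/11 (x(H, b) = 1/((-1 - 1*(-2)) - 2*6) = 1/((-1 + 2) - 12) = 1/(1 - 12) = 1/(-11) = -1/11)
X(h) = -h
(x(7, 0) + X(-4))*(-37) + 19598 = (-1/11 - 1*(-4))*(-37) + 19598 = (-1/11 + 4)*(-37) + 19598 = (43/11)*(-37) + 19598 = -1591/11 + 19598 = 213987/11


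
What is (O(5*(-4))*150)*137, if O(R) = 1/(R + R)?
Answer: -2055/4 ≈ -513.75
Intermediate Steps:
O(R) = 1/(2*R)
(O(5*(-4))*150)*137 = ((1/(2*((5*(-4)))))*150)*137 = (((½)/(-20))*150)*137 = (((½)*(-1/20))*150)*137 = -1/40*150*137 = -15/4*137 = -2055/4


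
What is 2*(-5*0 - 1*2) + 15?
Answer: 11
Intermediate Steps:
2*(-5*0 - 1*2) + 15 = 2*(0 - 2) + 15 = 2*(-2) + 15 = -4 + 15 = 11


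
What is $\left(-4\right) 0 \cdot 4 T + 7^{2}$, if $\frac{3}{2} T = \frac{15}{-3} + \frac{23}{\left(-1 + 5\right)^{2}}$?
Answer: $49$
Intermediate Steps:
$T = - \frac{19}{8}$ ($T = \frac{2 \left(\frac{15}{-3} + \frac{23}{\left(-1 + 5\right)^{2}}\right)}{3} = \frac{2 \left(15 \left(- \frac{1}{3}\right) + \frac{23}{4^{2}}\right)}{3} = \frac{2 \left(-5 + \frac{23}{16}\right)}{3} = \frac{2}{3} \left(- \frac{57}{16}\right) = - \frac{19}{8} \approx -2.375$)
$\left(-4\right) 0 \cdot 4 T + 7^{2} = \left(-4\right) 0 \cdot 4 \left(- \frac{19}{8}\right) + 7^{2} = 0 \cdot 4 \left(- \frac{19}{8}\right) + 49 = 0 \left(- \frac{19}{8}\right) + 49 = 0 + 49 = 49$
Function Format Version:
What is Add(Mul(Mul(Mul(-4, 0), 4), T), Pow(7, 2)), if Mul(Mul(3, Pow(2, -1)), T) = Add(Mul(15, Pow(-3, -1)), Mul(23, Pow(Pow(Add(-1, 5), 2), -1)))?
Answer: 49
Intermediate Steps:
T = Rational(-19, 8) (T = Mul(Rational(2, 3), Add(Mul(15, Pow(-3, -1)), Mul(23, Pow(Pow(Add(-1, 5), 2), -1)))) = Mul(Rational(2, 3), Add(Mul(15, Rational(-1, 3)), Mul(23, Pow(Pow(4, 2), -1)))) = Mul(Rational(2, 3), Add(-5, Mul(23, Pow(16, -1)))) = Mul(Rational(2, 3), Add(-5, Mul(23, Rational(1, 16)))) = Mul(Rational(2, 3), Add(-5, Rational(23, 16))) = Mul(Rational(2, 3), Rational(-57, 16)) = Rational(-19, 8) ≈ -2.3750)
Add(Mul(Mul(Mul(-4, 0), 4), T), Pow(7, 2)) = Add(Mul(Mul(Mul(-4, 0), 4), Rational(-19, 8)), Pow(7, 2)) = Add(Mul(Mul(0, 4), Rational(-19, 8)), 49) = Add(Mul(0, Rational(-19, 8)), 49) = Add(0, 49) = 49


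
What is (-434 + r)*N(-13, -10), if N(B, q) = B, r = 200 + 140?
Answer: 1222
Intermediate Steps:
r = 340
(-434 + r)*N(-13, -10) = (-434 + 340)*(-13) = -94*(-13) = 1222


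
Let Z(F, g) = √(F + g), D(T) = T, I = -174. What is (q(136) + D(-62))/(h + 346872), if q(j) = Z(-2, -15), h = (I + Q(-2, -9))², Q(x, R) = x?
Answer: -31/188924 + I*√17/377848 ≈ -0.00016409 + 1.0912e-5*I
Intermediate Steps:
h = 30976 (h = (-174 - 2)² = (-176)² = 30976)
q(j) = I*√17 (q(j) = √(-2 - 15) = √(-17) = I*√17)
(q(136) + D(-62))/(h + 346872) = (I*√17 - 62)/(30976 + 346872) = (-62 + I*√17)/377848 = (-62 + I*√17)*(1/377848) = -31/188924 + I*√17/377848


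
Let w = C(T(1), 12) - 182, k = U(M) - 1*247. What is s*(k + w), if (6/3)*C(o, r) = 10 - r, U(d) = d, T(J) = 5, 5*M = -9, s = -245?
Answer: 105791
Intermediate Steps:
M = -9/5 (M = (1/5)*(-9) = -9/5 ≈ -1.8000)
C(o, r) = 5 - r/2 (C(o, r) = (10 - r)/2 = 5 - r/2)
k = -1244/5 (k = -9/5 - 1*247 = -9/5 - 247 = -1244/5 ≈ -248.80)
w = -183 (w = (5 - 1/2*12) - 182 = (5 - 6) - 182 = -1 - 182 = -183)
s*(k + w) = -245*(-1244/5 - 183) = -245*(-2159/5) = 105791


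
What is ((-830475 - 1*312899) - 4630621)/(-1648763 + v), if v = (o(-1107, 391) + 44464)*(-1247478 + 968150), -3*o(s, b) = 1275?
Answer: 1154799/2460594911 ≈ 0.00046932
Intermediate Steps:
o(s, b) = -425 (o(s, b) = -⅓*1275 = -425)
v = -12301325792 (v = (-425 + 44464)*(-1247478 + 968150) = 44039*(-279328) = -12301325792)
((-830475 - 1*312899) - 4630621)/(-1648763 + v) = ((-830475 - 1*312899) - 4630621)/(-1648763 - 12301325792) = ((-830475 - 312899) - 4630621)/(-12302974555) = (-1143374 - 4630621)*(-1/12302974555) = -5773995*(-1/12302974555) = 1154799/2460594911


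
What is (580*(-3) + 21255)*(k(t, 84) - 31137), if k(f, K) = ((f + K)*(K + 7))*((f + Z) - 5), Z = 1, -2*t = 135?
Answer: -10810861155/4 ≈ -2.7027e+9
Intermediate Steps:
t = -135/2 (t = -½*135 = -135/2 ≈ -67.500)
k(f, K) = (-4 + f)*(7 + K)*(K + f) (k(f, K) = ((f + K)*(K + 7))*((f + 1) - 5) = ((K + f)*(7 + K))*((1 + f) - 5) = ((7 + K)*(K + f))*(-4 + f) = (-4 + f)*(7 + K)*(K + f))
(580*(-3) + 21255)*(k(t, 84) - 31137) = (580*(-3) + 21255)*((-28*84 - 28*(-135/2) - 4*84² + 7*(-135/2)² + 84*(-135/2)² - 135/2*84² + 3*84*(-135/2)) - 31137) = (-1740 + 21255)*((-2352 + 1890 - 4*7056 + 7*(18225/4) + 84*(18225/4) - 135/2*7056 - 17010) - 31137) = 19515*((-2352 + 1890 - 28224 + 127575/4 + 382725 - 476280 - 17010) - 31137) = 19515*(-429429/4 - 31137) = 19515*(-553977/4) = -10810861155/4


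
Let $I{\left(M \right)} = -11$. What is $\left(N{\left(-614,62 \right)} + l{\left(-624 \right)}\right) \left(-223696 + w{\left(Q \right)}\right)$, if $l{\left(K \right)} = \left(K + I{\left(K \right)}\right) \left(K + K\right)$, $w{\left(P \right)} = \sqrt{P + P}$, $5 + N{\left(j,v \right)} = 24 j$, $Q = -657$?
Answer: $-173977103344 + 2333217 i \sqrt{146} \approx -1.7398 \cdot 10^{11} + 2.8192 \cdot 10^{7} i$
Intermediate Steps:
$N{\left(j,v \right)} = -5 + 24 j$
$w{\left(P \right)} = \sqrt{2} \sqrt{P}$ ($w{\left(P \right)} = \sqrt{2 P} = \sqrt{2} \sqrt{P}$)
$l{\left(K \right)} = 2 K \left(-11 + K\right)$ ($l{\left(K \right)} = \left(K - 11\right) \left(K + K\right) = \left(-11 + K\right) 2 K = 2 K \left(-11 + K\right)$)
$\left(N{\left(-614,62 \right)} + l{\left(-624 \right)}\right) \left(-223696 + w{\left(Q \right)}\right) = \left(\left(-5 + 24 \left(-614\right)\right) + 2 \left(-624\right) \left(-11 - 624\right)\right) \left(-223696 + \sqrt{2} \sqrt{-657}\right) = \left(\left(-5 - 14736\right) + 2 \left(-624\right) \left(-635\right)\right) \left(-223696 + \sqrt{2} \cdot 3 i \sqrt{73}\right) = \left(-14741 + 792480\right) \left(-223696 + 3 i \sqrt{146}\right) = 777739 \left(-223696 + 3 i \sqrt{146}\right) = -173977103344 + 2333217 i \sqrt{146}$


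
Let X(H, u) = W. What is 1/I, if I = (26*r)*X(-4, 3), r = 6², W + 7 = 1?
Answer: -1/5616 ≈ -0.00017806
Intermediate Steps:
W = -6 (W = -7 + 1 = -6)
X(H, u) = -6
r = 36
I = -5616 (I = (26*36)*(-6) = 936*(-6) = -5616)
1/I = 1/(-5616) = -1/5616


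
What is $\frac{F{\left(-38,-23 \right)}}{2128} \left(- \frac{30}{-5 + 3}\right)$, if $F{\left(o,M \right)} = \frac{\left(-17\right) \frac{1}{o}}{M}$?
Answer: $- \frac{255}{1859872} \approx -0.00013711$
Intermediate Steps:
$F{\left(o,M \right)} = - \frac{17}{M o}$
$\frac{F{\left(-38,-23 \right)}}{2128} \left(- \frac{30}{-5 + 3}\right) = \frac{\left(-17\right) \frac{1}{-23} \frac{1}{-38}}{2128} \left(- \frac{30}{-5 + 3}\right) = \left(-17\right) \left(- \frac{1}{23}\right) \left(- \frac{1}{38}\right) \frac{1}{2128} \left(- \frac{30}{-2}\right) = \left(- \frac{17}{874}\right) \frac{1}{2128} \left(\left(-30\right) \left(- \frac{1}{2}\right)\right) = \left(- \frac{17}{1859872}\right) 15 = - \frac{255}{1859872}$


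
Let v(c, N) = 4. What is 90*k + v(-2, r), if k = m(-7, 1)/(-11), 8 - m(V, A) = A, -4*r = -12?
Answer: -586/11 ≈ -53.273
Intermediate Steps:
r = 3 (r = -¼*(-12) = 3)
m(V, A) = 8 - A
k = -7/11 (k = (8 - 1*1)/(-11) = (8 - 1)*(-1/11) = 7*(-1/11) = -7/11 ≈ -0.63636)
90*k + v(-2, r) = 90*(-7/11) + 4 = -630/11 + 4 = -586/11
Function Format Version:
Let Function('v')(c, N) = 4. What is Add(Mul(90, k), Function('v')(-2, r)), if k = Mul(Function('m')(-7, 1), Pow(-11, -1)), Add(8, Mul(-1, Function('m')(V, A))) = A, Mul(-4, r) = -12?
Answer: Rational(-586, 11) ≈ -53.273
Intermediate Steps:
r = 3 (r = Mul(Rational(-1, 4), -12) = 3)
Function('m')(V, A) = Add(8, Mul(-1, A))
k = Rational(-7, 11) (k = Mul(Add(8, Mul(-1, 1)), Pow(-11, -1)) = Mul(Add(8, -1), Rational(-1, 11)) = Mul(7, Rational(-1, 11)) = Rational(-7, 11) ≈ -0.63636)
Add(Mul(90, k), Function('v')(-2, r)) = Add(Mul(90, Rational(-7, 11)), 4) = Add(Rational(-630, 11), 4) = Rational(-586, 11)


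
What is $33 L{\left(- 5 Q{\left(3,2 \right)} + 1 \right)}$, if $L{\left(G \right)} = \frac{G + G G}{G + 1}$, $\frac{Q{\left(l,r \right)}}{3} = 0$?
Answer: $33$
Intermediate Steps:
$Q{\left(l,r \right)} = 0$ ($Q{\left(l,r \right)} = 3 \cdot 0 = 0$)
$L{\left(G \right)} = \frac{G + G^{2}}{1 + G}$
$33 L{\left(- 5 Q{\left(3,2 \right)} + 1 \right)} = 33 \left(\left(-5\right) 0 + 1\right) = 33 \left(0 + 1\right) = 33 \cdot 1 = 33$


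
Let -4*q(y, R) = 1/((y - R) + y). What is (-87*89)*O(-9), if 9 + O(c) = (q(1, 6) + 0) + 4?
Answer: 611697/16 ≈ 38231.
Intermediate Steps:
q(y, R) = -1/(4*(-R + 2*y)) (q(y, R) = -1/(4*((y - R) + y)) = -1/(4*(-R + 2*y)))
O(c) = -79/16 (O(c) = -9 + ((1/(4*(6 - 2*1)) + 0) + 4) = -9 + ((1/(4*(6 - 2)) + 0) + 4) = -9 + (((¼)/4 + 0) + 4) = -9 + (((¼)*(¼) + 0) + 4) = -9 + ((1/16 + 0) + 4) = -9 + (1/16 + 4) = -9 + 65/16 = -79/16)
(-87*89)*O(-9) = -87*89*(-79/16) = -7743*(-79/16) = 611697/16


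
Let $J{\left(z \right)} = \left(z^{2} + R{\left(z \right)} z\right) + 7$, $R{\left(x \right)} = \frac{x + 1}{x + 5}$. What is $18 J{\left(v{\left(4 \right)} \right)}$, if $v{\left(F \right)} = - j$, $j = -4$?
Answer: $454$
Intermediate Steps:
$v{\left(F \right)} = 4$ ($v{\left(F \right)} = \left(-1\right) \left(-4\right) = 4$)
$R{\left(x \right)} = \frac{1 + x}{5 + x}$
$J{\left(z \right)} = 7 + z^{2} + \frac{z \left(1 + z\right)}{5 + z}$ ($J{\left(z \right)} = \left(z^{2} + \frac{1 + z}{5 + z} z\right) + 7 = \left(z^{2} + \frac{z \left(1 + z\right)}{5 + z}\right) + 7 = 7 + z^{2} + \frac{z \left(1 + z\right)}{5 + z}$)
$18 J{\left(v{\left(4 \right)} \right)} = 18 \frac{4 \left(1 + 4\right) + \left(5 + 4\right) \left(7 + 4^{2}\right)}{5 + 4} = 18 \frac{4 \cdot 5 + 9 \left(7 + 16\right)}{9} = 18 \frac{20 + 9 \cdot 23}{9} = 18 \frac{20 + 207}{9} = 18 \cdot \frac{1}{9} \cdot 227 = 18 \cdot \frac{227}{9} = 454$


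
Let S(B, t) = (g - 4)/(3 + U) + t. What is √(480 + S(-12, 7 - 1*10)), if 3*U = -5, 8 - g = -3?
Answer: √1929/2 ≈ 21.960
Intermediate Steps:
g = 11 (g = 8 - 1*(-3) = 8 + 3 = 11)
U = -5/3 (U = (⅓)*(-5) = -5/3 ≈ -1.6667)
S(B, t) = 21/4 + t (S(B, t) = (11 - 4)/(3 - 5/3) + t = 7/(4/3) + t = 7*(¾) + t = 21/4 + t)
√(480 + S(-12, 7 - 1*10)) = √(480 + (21/4 + (7 - 1*10))) = √(480 + (21/4 + (7 - 10))) = √(480 + (21/4 - 3)) = √(480 + 9/4) = √(1929/4) = √1929/2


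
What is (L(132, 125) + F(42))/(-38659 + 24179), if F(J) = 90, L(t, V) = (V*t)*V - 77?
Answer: -2062513/14480 ≈ -142.44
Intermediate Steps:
L(t, V) = -77 + t*V² (L(t, V) = t*V² - 77 = -77 + t*V²)
(L(132, 125) + F(42))/(-38659 + 24179) = ((-77 + 132*125²) + 90)/(-38659 + 24179) = ((-77 + 132*15625) + 90)/(-14480) = ((-77 + 2062500) + 90)*(-1/14480) = (2062423 + 90)*(-1/14480) = 2062513*(-1/14480) = -2062513/14480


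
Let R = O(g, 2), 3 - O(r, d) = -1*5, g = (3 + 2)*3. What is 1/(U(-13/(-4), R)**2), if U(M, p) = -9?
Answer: 1/81 ≈ 0.012346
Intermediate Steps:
g = 15 (g = 5*3 = 15)
O(r, d) = 8 (O(r, d) = 3 - (-1)*5 = 3 - 1*(-5) = 3 + 5 = 8)
R = 8
1/(U(-13/(-4), R)**2) = 1/((-9)**2) = 1/81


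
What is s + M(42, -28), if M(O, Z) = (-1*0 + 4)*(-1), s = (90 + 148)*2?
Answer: 472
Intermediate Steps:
s = 476 (s = 238*2 = 476)
M(O, Z) = -4 (M(O, Z) = (0 + 4)*(-1) = 4*(-1) = -4)
s + M(42, -28) = 476 - 4 = 472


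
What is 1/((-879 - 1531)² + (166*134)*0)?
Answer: 1/5808100 ≈ 1.7217e-7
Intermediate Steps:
1/((-879 - 1531)² + (166*134)*0) = 1/((-2410)² + 22244*0) = 1/(5808100 + 0) = 1/5808100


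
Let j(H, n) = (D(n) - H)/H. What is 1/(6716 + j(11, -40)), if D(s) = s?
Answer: 11/73825 ≈ 0.00014900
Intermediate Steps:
j(H, n) = (n - H)/H
1/(6716 + j(11, -40)) = 1/(6716 + (-40 - 1*11)/11) = 1/(6716 + (-40 - 11)/11) = 1/(6716 + (1/11)*(-51)) = 1/(6716 - 51/11) = 1/(73825/11) = 11/73825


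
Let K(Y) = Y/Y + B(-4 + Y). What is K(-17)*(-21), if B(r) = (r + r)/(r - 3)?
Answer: -231/4 ≈ -57.750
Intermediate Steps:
B(r) = 2*r/(-3 + r) (B(r) = (2*r)/(-3 + r) = 2*r/(-3 + r))
K(Y) = 1 + 2*(-4 + Y)/(-7 + Y) (K(Y) = Y/Y + 2*(-4 + Y)/(-3 + (-4 + Y)) = 1 + 2*(-4 + Y)/(-7 + Y))
K(-17)*(-21) = (3*(-5 - 17)/(-7 - 17))*(-21) = (3*(-22)/(-24))*(-21) = (3*(-1/24)*(-22))*(-21) = (11/4)*(-21) = -231/4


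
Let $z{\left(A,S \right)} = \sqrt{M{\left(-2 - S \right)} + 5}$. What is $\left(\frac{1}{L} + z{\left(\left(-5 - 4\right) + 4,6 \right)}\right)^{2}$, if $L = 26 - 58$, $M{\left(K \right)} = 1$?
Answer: $\frac{6145}{1024} - \frac{\sqrt{6}}{16} \approx 5.8479$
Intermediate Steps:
$z{\left(A,S \right)} = \sqrt{6}$ ($z{\left(A,S \right)} = \sqrt{1 + 5} = \sqrt{6}$)
$L = -32$ ($L = 26 - 58 = -32$)
$\left(\frac{1}{L} + z{\left(\left(-5 - 4\right) + 4,6 \right)}\right)^{2} = \left(\frac{1}{-32} + \sqrt{6}\right)^{2} = \left(- \frac{1}{32} + \sqrt{6}\right)^{2}$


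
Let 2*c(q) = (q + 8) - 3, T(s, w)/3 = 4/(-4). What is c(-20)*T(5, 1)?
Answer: 45/2 ≈ 22.500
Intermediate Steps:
T(s, w) = -3 (T(s, w) = 3*(4/(-4)) = 3*(4*(-1/4)) = 3*(-1) = -3)
c(q) = 5/2 + q/2 (c(q) = ((q + 8) - 3)/2 = ((8 + q) - 3)/2 = (5 + q)/2 = 5/2 + q/2)
c(-20)*T(5, 1) = (5/2 + (1/2)*(-20))*(-3) = (5/2 - 10)*(-3) = -15/2*(-3) = 45/2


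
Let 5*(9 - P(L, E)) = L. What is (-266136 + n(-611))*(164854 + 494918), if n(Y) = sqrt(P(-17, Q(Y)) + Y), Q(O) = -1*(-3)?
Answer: -175589080992 + 659772*I*sqrt(14965)/5 ≈ -1.7559e+11 + 1.6142e+7*I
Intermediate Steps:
Q(O) = 3
P(L, E) = 9 - L/5
n(Y) = sqrt(62/5 + Y) (n(Y) = sqrt((9 - 1/5*(-17)) + Y) = sqrt((9 + 17/5) + Y) = sqrt(62/5 + Y))
(-266136 + n(-611))*(164854 + 494918) = (-266136 + sqrt(310 + 25*(-611))/5)*(164854 + 494918) = (-266136 + sqrt(310 - 15275)/5)*659772 = (-266136 + sqrt(-14965)/5)*659772 = (-266136 + (I*sqrt(14965))/5)*659772 = (-266136 + I*sqrt(14965)/5)*659772 = -175589080992 + 659772*I*sqrt(14965)/5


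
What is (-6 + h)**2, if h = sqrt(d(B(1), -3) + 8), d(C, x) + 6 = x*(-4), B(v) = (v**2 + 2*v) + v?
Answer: (6 - sqrt(14))**2 ≈ 5.1001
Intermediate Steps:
B(v) = v**2 + 3*v
d(C, x) = -6 - 4*x (d(C, x) = -6 + x*(-4) = -6 - 4*x)
h = sqrt(14) (h = sqrt((-6 - 4*(-3)) + 8) = sqrt((-6 + 12) + 8) = sqrt(6 + 8) = sqrt(14) ≈ 3.7417)
(-6 + h)**2 = (-6 + sqrt(14))**2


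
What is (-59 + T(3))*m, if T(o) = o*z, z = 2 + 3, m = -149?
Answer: 6556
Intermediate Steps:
z = 5
T(o) = 5*o (T(o) = o*5 = 5*o)
(-59 + T(3))*m = (-59 + 5*3)*(-149) = (-59 + 15)*(-149) = -44*(-149) = 6556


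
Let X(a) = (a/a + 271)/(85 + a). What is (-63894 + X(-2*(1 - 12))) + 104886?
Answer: 4386416/107 ≈ 40995.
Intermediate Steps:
X(a) = 272/(85 + a) (X(a) = (1 + 271)/(85 + a) = 272/(85 + a))
(-63894 + X(-2*(1 - 12))) + 104886 = (-63894 + 272/(85 - 2*(1 - 12))) + 104886 = (-63894 + 272/(85 - 2*(-11))) + 104886 = (-63894 + 272/(85 + 22)) + 104886 = (-63894 + 272/107) + 104886 = -6836386/107 + 104886 = 4386416/107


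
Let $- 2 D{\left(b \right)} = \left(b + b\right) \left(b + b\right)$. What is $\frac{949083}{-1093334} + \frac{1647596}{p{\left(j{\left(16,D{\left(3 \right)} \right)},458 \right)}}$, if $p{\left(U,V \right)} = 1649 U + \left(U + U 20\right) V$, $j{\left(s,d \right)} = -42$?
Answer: $- \frac{1125246043913}{258690477738} \approx -4.3498$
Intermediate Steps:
$D{\left(b \right)} = - 2 b^{2}$ ($D{\left(b \right)} = - \frac{\left(b + b\right) \left(b + b\right)}{2} = - \frac{2 b 2 b}{2} = - \frac{4 b^{2}}{2} = - 2 b^{2}$)
$p{\left(U,V \right)} = 1649 U + 21 U V$ ($p{\left(U,V \right)} = 1649 U + \left(U + 20 U\right) V = 1649 U + 21 U V$)
$\frac{949083}{-1093334} + \frac{1647596}{p{\left(j{\left(16,D{\left(3 \right)} \right)},458 \right)}} = \frac{949083}{-1093334} + \frac{1647596}{\left(-42\right) \left(1649 + 21 \cdot 458\right)} = 949083 \left(- \frac{1}{1093334}\right) + \frac{1647596}{\left(-42\right) \left(1649 + 9618\right)} = - \frac{949083}{1093334} + \frac{1647596}{\left(-42\right) 11267} = - \frac{949083}{1093334} + \frac{1647596}{-473214} = - \frac{949083}{1093334} + 1647596 \left(- \frac{1}{473214}\right) = - \frac{949083}{1093334} - \frac{823798}{236607} = - \frac{1125246043913}{258690477738}$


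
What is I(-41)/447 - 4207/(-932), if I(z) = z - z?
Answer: 4207/932 ≈ 4.5139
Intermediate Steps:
I(z) = 0
I(-41)/447 - 4207/(-932) = 0/447 - 4207/(-932) = 0*(1/447) - 4207*(-1/932) = 0 + 4207/932 = 4207/932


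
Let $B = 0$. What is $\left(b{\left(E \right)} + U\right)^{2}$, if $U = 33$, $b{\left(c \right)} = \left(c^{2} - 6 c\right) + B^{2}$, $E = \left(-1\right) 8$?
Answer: $21025$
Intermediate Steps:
$E = -8$
$b{\left(c \right)} = c^{2} - 6 c$ ($b{\left(c \right)} = \left(c^{2} - 6 c\right) + 0^{2} = \left(c^{2} - 6 c\right) + 0 = c^{2} - 6 c$)
$\left(b{\left(E \right)} + U\right)^{2} = \left(- 8 \left(-6 - 8\right) + 33\right)^{2} = \left(\left(-8\right) \left(-14\right) + 33\right)^{2} = \left(112 + 33\right)^{2} = 145^{2} = 21025$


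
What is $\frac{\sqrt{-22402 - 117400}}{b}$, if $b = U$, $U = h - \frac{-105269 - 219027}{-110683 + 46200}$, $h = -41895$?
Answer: $- \frac{64483 i \sqrt{139802}}{2701839581} \approx - 0.0089236 i$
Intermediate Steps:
$U = - \frac{2701839581}{64483}$ ($U = -41895 - \frac{-105269 - 219027}{-110683 + 46200} = -41895 - - \frac{324296}{-64483} = -41895 - \left(-324296\right) \left(- \frac{1}{64483}\right) = -41895 - \frac{324296}{64483} = - \frac{2701839581}{64483} \approx -41900.0$)
$b = - \frac{2701839581}{64483} \approx -41900.0$
$\frac{\sqrt{-22402 - 117400}}{b} = \frac{\sqrt{-22402 - 117400}}{- \frac{2701839581}{64483}} = \sqrt{-139802} \left(- \frac{64483}{2701839581}\right) = i \sqrt{139802} \left(- \frac{64483}{2701839581}\right) = - \frac{64483 i \sqrt{139802}}{2701839581}$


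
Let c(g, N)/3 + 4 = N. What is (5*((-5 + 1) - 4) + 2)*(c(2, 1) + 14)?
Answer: -190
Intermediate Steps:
c(g, N) = -12 + 3*N
(5*((-5 + 1) - 4) + 2)*(c(2, 1) + 14) = (5*((-5 + 1) - 4) + 2)*((-12 + 3*1) + 14) = (5*(-4 - 4) + 2)*((-12 + 3) + 14) = (5*(-8) + 2)*(-9 + 14) = (-40 + 2)*5 = -38*5 = -190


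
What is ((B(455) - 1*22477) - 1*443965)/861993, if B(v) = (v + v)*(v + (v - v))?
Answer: -17464/287331 ≈ -0.060780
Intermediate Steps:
B(v) = 2*v**2 (B(v) = (2*v)*(v + 0) = (2*v)*v = 2*v**2)
((B(455) - 1*22477) - 1*443965)/861993 = ((2*455**2 - 1*22477) - 1*443965)/861993 = ((2*207025 - 22477) - 443965)*(1/861993) = ((414050 - 22477) - 443965)*(1/861993) = (391573 - 443965)*(1/861993) = -52392*1/861993 = -17464/287331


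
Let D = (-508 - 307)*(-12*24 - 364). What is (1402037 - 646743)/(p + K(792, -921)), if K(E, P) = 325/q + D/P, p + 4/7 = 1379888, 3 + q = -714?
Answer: 1163781919902/2125286389063 ≈ 0.54759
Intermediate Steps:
q = -717 (q = -3 - 714 = -717)
D = 531380 (D = -815*(-288 - 364) = -815*(-652) = 531380)
p = 9659212/7 (p = -4/7 + 1379888 = 9659212/7 ≈ 1.3799e+6)
K(E, P) = -325/717 + 531380/P (K(E, P) = 325/(-717) + 531380/P = 325*(-1/717) + 531380/P = -325/717 + 531380/P)
(1402037 - 646743)/(p + K(792, -921)) = (1402037 - 646743)/(9659212/7 + (-325/717 + 531380/(-921))) = 755294/(9659212/7 + (-325/717 + 531380*(-1/921))) = 755294/(9659212/7 + (-325/717 - 531380/921)) = 755294/(9659212/7 - 127099595/220119) = 755294/(2125286389063/1540833) = 755294*(1540833/2125286389063) = 1163781919902/2125286389063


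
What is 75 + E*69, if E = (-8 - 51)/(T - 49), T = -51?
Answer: 11571/100 ≈ 115.71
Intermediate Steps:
E = 59/100 (E = (-8 - 51)/(-51 - 49) = -59/(-100) = -59*(-1/100) = 59/100 ≈ 0.59000)
75 + E*69 = 75 + (59/100)*69 = 75 + 4071/100 = 11571/100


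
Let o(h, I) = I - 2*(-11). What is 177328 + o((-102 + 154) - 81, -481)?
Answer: 176869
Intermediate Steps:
o(h, I) = 22 + I (o(h, I) = I + 22 = 22 + I)
177328 + o((-102 + 154) - 81, -481) = 177328 + (22 - 481) = 177328 - 459 = 176869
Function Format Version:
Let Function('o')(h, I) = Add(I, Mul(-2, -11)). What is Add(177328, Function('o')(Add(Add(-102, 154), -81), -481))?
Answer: 176869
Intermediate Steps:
Function('o')(h, I) = Add(22, I) (Function('o')(h, I) = Add(I, 22) = Add(22, I))
Add(177328, Function('o')(Add(Add(-102, 154), -81), -481)) = Add(177328, Add(22, -481)) = Add(177328, -459) = 176869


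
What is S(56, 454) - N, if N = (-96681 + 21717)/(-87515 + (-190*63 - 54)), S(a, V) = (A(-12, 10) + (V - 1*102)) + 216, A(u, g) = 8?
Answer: 57259500/99539 ≈ 575.25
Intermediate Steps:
S(a, V) = 122 + V (S(a, V) = (8 + (V - 1*102)) + 216 = (8 + (V - 102)) + 216 = (8 + (-102 + V)) + 216 = (-94 + V) + 216 = 122 + V)
N = 74964/99539 (N = -74964/(-87515 + (-11970 - 54)) = -74964/(-87515 - 12024) = -74964/(-99539) = -74964*(-1/99539) = 74964/99539 ≈ 0.75311)
S(56, 454) - N = (122 + 454) - 1*74964/99539 = 576 - 74964/99539 = 57259500/99539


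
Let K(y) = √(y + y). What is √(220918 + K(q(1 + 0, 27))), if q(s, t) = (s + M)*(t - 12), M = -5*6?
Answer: √(220918 + I*√870) ≈ 470.02 + 0.031*I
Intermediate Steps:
M = -30
q(s, t) = (-30 + s)*(-12 + t) (q(s, t) = (s - 30)*(t - 12) = (-30 + s)*(-12 + t))
K(y) = √2*√y (K(y) = √(2*y) = √2*√y)
√(220918 + K(q(1 + 0, 27))) = √(220918 + √2*√(360 - 30*27 - 12*(1 + 0) + (1 + 0)*27)) = √(220918 + √2*√(360 - 810 - 12*1 + 1*27)) = √(220918 + √2*√(360 - 810 - 12 + 27)) = √(220918 + √2*√(-435)) = √(220918 + √2*(I*√435)) = √(220918 + I*√870)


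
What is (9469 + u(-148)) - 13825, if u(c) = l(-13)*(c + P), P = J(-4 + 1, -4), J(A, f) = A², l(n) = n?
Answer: -2549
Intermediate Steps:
P = 9 (P = (-4 + 1)² = (-3)² = 9)
u(c) = -117 - 13*c (u(c) = -13*(c + 9) = -13*(9 + c) = -117 - 13*c)
(9469 + u(-148)) - 13825 = (9469 + (-117 - 13*(-148))) - 13825 = (9469 + (-117 + 1924)) - 13825 = (9469 + 1807) - 13825 = 11276 - 13825 = -2549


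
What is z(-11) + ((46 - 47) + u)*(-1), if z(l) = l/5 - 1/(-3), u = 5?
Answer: -88/15 ≈ -5.8667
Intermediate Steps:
z(l) = ⅓ + l/5 (z(l) = l*(⅕) - 1*(-⅓) = l/5 + ⅓ = ⅓ + l/5)
z(-11) + ((46 - 47) + u)*(-1) = (⅓ + (⅕)*(-11)) + ((46 - 47) + 5)*(-1) = (⅓ - 11/5) + (-1 + 5)*(-1) = -28/15 + 4*(-1) = -28/15 - 4 = -88/15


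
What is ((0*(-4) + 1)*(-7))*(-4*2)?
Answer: 56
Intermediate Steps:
((0*(-4) + 1)*(-7))*(-4*2) = ((0 + 1)*(-7))*(-8) = (1*(-7))*(-8) = -7*(-8) = 56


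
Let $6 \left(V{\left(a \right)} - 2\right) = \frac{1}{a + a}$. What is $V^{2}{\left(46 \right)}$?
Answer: $\frac{1221025}{304704} \approx 4.0072$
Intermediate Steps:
$V{\left(a \right)} = 2 + \frac{1}{12 a}$ ($V{\left(a \right)} = 2 + \frac{1}{6 \left(a + a\right)} = 2 + \frac{1}{6 \cdot 2 a} = 2 + \frac{\frac{1}{2} \frac{1}{a}}{6} = 2 + \frac{1}{12 a}$)
$V^{2}{\left(46 \right)} = \left(2 + \frac{1}{12 \cdot 46}\right)^{2} = \left(2 + \frac{1}{12} \cdot \frac{1}{46}\right)^{2} = \left(2 + \frac{1}{552}\right)^{2} = \left(\frac{1105}{552}\right)^{2} = \frac{1221025}{304704}$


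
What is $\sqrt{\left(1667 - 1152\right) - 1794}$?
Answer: $i \sqrt{1279} \approx 35.763 i$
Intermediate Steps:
$\sqrt{\left(1667 - 1152\right) - 1794} = \sqrt{515 - 1794} = \sqrt{-1279} = i \sqrt{1279}$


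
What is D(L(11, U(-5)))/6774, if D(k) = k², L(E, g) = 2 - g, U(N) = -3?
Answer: 25/6774 ≈ 0.0036906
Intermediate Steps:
D(L(11, U(-5)))/6774 = (2 - 1*(-3))²/6774 = (2 + 3)²*(1/6774) = 5²*(1/6774) = 25*(1/6774) = 25/6774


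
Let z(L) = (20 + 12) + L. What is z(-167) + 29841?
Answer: 29706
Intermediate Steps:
z(L) = 32 + L
z(-167) + 29841 = (32 - 167) + 29841 = -135 + 29841 = 29706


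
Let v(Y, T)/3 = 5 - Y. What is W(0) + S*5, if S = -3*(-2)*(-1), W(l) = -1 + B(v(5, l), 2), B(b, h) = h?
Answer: -29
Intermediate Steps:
v(Y, T) = 15 - 3*Y (v(Y, T) = 3*(5 - Y) = 15 - 3*Y)
W(l) = 1 (W(l) = -1 + 2 = 1)
S = -6 (S = 6*(-1) = -6)
W(0) + S*5 = 1 - 6*5 = 1 - 30 = -29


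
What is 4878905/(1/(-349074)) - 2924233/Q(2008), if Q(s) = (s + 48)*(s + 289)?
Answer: -8043109288603933273/4722632 ≈ -1.7031e+12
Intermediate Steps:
Q(s) = (48 + s)*(289 + s)
4878905/(1/(-349074)) - 2924233/Q(2008) = 4878905/(1/(-349074)) - 2924233/(13872 + 2008² + 337*2008) = 4878905/(-1/349074) - 2924233/(13872 + 4032064 + 676696) = 4878905*(-349074) - 2924233/4722632 = -1703098883970 - 2924233*1/4722632 = -1703098883970 - 2924233/4722632 = -8043109288603933273/4722632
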